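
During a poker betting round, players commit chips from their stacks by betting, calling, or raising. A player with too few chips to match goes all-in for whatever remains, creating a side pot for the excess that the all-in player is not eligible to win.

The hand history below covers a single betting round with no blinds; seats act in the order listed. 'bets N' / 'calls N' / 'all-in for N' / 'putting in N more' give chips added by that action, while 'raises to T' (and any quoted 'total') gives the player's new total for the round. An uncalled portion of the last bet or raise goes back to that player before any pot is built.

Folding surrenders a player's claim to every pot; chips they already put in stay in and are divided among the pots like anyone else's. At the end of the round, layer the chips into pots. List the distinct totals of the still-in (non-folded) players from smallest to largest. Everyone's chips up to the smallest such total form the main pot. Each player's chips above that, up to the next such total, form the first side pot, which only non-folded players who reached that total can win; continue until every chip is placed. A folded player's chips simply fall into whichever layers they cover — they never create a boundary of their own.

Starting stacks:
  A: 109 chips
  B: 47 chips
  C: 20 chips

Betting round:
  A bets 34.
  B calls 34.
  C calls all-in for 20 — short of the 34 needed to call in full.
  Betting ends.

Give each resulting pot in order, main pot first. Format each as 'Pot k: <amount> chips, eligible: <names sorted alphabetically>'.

Contributions: A=34, B=34, C=20
Pot levels (distinct totals of non-folded players): 20, 34
Layer 1-20: 20 each from A, B, C = 20*3 = 60 chips; eligible A, B, C
Layer 21-34: 14 each from A, B = 14*2 = 28 chips; eligible A, B

Pot 1: 60 chips, eligible: A, B, C
Pot 2: 28 chips, eligible: A, B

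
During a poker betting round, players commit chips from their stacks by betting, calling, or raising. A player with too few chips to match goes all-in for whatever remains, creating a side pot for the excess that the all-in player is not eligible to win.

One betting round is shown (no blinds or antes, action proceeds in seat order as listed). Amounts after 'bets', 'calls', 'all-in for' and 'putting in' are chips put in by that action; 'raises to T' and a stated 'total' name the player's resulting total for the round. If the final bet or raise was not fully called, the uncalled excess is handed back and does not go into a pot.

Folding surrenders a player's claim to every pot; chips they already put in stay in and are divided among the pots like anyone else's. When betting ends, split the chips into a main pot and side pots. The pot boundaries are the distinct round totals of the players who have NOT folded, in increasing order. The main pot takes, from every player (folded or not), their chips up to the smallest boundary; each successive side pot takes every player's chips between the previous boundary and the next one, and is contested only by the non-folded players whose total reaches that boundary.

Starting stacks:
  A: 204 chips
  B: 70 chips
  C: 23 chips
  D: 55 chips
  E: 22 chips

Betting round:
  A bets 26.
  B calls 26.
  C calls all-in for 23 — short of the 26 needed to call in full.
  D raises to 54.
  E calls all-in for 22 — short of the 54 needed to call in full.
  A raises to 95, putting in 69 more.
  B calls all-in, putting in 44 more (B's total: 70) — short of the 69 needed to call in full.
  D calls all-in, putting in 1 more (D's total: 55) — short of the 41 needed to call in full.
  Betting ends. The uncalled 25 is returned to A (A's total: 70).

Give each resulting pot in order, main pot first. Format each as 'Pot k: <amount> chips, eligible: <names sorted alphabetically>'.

Contributions (after 25 returned to A): A=70, B=70, C=23, D=55, E=22
Pot levels (distinct totals of non-folded players): 22, 23, 55, 70
Layer 1-22: 22 each from A, B, C, D, E = 22*5 = 110 chips; eligible A, B, C, D, E
Layer 23-23: 1 each from A, B, C, D = 1*4 = 4 chips; eligible A, B, C, D
Layer 24-55: 32 each from A, B, D = 32*3 = 96 chips; eligible A, B, D
Layer 56-70: 15 each from A, B = 15*2 = 30 chips; eligible A, B

Pot 1: 110 chips, eligible: A, B, C, D, E
Pot 2: 4 chips, eligible: A, B, C, D
Pot 3: 96 chips, eligible: A, B, D
Pot 4: 30 chips, eligible: A, B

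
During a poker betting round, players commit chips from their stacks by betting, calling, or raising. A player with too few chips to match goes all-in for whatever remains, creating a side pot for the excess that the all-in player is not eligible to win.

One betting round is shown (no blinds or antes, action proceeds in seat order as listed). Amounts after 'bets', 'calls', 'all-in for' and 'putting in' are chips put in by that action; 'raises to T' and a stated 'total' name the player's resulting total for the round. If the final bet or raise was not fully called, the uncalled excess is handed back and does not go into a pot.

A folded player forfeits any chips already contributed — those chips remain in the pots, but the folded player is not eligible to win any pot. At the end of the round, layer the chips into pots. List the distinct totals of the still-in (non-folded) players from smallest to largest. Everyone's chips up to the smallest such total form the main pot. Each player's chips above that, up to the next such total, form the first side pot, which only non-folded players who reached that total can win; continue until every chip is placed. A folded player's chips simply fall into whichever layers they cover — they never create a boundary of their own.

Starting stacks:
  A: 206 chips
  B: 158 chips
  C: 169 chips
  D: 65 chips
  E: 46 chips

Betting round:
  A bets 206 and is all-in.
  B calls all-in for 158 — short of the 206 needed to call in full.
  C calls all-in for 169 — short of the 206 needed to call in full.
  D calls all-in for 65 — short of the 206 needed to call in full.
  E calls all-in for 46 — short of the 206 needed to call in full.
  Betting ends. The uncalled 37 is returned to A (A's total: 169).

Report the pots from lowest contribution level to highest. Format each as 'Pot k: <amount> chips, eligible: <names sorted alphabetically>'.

Contributions (after 37 returned to A): A=169, B=158, C=169, D=65, E=46
Pot levels (distinct totals of non-folded players): 46, 65, 158, 169
Layer 1-46: 46 each from A, B, C, D, E = 46*5 = 230 chips; eligible A, B, C, D, E
Layer 47-65: 19 each from A, B, C, D = 19*4 = 76 chips; eligible A, B, C, D
Layer 66-158: 93 each from A, B, C = 93*3 = 279 chips; eligible A, B, C
Layer 159-169: 11 each from A, C = 11*2 = 22 chips; eligible A, C

Pot 1: 230 chips, eligible: A, B, C, D, E
Pot 2: 76 chips, eligible: A, B, C, D
Pot 3: 279 chips, eligible: A, B, C
Pot 4: 22 chips, eligible: A, C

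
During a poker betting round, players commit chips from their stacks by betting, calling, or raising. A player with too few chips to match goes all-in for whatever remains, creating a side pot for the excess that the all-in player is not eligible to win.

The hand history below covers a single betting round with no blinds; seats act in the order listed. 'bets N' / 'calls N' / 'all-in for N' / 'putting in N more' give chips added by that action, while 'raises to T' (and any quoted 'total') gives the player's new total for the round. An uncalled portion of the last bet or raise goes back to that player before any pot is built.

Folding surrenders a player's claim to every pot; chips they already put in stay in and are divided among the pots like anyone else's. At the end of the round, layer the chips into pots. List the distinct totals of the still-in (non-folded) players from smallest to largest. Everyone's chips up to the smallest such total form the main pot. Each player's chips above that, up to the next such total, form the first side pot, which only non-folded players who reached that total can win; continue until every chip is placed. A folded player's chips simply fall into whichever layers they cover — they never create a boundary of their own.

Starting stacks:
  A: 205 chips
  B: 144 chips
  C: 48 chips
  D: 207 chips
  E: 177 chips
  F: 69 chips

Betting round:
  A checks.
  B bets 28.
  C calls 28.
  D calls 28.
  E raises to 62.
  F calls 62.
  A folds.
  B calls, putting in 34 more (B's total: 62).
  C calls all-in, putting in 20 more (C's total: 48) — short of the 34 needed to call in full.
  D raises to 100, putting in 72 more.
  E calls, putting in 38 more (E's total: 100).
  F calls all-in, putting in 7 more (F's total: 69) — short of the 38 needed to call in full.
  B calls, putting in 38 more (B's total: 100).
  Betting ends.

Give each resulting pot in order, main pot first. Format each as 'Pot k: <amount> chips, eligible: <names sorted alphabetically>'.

Contributions: B=100, C=48, D=100, E=100, F=69
Folded: A
Pot levels (distinct totals of non-folded players): 48, 69, 100
Layer 1-48: 48 each from B, C, D, E, F = 48*5 = 240 chips; eligible B, C, D, E, F
Layer 49-69: 21 each from B, D, E, F = 21*4 = 84 chips; eligible B, D, E, F
Layer 70-100: 31 each from B, D, E = 31*3 = 93 chips; eligible B, D, E

Pot 1: 240 chips, eligible: B, C, D, E, F
Pot 2: 84 chips, eligible: B, D, E, F
Pot 3: 93 chips, eligible: B, D, E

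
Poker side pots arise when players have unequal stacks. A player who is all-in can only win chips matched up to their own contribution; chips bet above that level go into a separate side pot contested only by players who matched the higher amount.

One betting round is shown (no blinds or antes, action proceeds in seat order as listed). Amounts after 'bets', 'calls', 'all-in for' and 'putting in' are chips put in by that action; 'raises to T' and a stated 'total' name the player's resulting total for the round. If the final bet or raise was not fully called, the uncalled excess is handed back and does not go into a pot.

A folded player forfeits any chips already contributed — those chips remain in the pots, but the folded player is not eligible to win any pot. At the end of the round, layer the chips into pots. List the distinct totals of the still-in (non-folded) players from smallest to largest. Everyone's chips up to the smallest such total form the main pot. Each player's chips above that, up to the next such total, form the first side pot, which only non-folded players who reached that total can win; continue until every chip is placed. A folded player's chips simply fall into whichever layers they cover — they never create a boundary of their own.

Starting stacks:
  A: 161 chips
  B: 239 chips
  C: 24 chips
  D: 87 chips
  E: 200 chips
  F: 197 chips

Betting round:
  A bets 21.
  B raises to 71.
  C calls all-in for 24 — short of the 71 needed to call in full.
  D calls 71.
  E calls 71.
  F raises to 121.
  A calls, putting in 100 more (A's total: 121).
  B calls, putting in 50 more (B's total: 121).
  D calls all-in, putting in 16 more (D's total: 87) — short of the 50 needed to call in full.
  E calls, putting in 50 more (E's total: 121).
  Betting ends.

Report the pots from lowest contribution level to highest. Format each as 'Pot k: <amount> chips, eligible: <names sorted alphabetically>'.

Pot 1: 144 chips, eligible: A, B, C, D, E, F
Pot 2: 315 chips, eligible: A, B, D, E, F
Pot 3: 136 chips, eligible: A, B, E, F

Derivation:
Contributions: A=121, B=121, C=24, D=87, E=121, F=121
Pot levels (distinct totals of non-folded players): 24, 87, 121
Layer 1-24: 24 each from A, B, C, D, E, F = 24*6 = 144 chips; eligible A, B, C, D, E, F
Layer 25-87: 63 each from A, B, D, E, F = 63*5 = 315 chips; eligible A, B, D, E, F
Layer 88-121: 34 each from A, B, E, F = 34*4 = 136 chips; eligible A, B, E, F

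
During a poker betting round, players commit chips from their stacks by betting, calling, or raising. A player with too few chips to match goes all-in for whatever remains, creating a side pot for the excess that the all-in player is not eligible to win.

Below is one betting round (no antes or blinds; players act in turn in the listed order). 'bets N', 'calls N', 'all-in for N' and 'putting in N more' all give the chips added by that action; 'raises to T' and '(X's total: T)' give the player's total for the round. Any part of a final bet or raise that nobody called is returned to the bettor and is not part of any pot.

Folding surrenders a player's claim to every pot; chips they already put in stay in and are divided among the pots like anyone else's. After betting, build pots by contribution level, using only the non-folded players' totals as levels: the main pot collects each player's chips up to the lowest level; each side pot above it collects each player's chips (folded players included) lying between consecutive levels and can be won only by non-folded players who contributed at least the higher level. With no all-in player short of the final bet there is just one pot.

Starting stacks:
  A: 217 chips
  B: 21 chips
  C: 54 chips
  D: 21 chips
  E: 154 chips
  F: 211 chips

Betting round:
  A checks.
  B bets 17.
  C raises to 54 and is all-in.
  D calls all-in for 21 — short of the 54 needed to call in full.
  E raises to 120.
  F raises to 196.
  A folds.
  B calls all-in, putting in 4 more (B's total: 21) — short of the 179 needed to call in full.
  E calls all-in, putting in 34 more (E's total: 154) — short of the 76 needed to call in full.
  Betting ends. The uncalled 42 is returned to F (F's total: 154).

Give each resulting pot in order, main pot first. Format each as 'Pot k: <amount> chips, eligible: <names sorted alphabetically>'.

Pot 1: 105 chips, eligible: B, C, D, E, F
Pot 2: 99 chips, eligible: C, E, F
Pot 3: 200 chips, eligible: E, F

Derivation:
Contributions (after 42 returned to F): B=21, C=54, D=21, E=154, F=154
Folded: A
Pot levels (distinct totals of non-folded players): 21, 54, 154
Layer 1-21: 21 each from B, C, D, E, F = 21*5 = 105 chips; eligible B, C, D, E, F
Layer 22-54: 33 each from C, E, F = 33*3 = 99 chips; eligible C, E, F
Layer 55-154: 100 each from E, F = 100*2 = 200 chips; eligible E, F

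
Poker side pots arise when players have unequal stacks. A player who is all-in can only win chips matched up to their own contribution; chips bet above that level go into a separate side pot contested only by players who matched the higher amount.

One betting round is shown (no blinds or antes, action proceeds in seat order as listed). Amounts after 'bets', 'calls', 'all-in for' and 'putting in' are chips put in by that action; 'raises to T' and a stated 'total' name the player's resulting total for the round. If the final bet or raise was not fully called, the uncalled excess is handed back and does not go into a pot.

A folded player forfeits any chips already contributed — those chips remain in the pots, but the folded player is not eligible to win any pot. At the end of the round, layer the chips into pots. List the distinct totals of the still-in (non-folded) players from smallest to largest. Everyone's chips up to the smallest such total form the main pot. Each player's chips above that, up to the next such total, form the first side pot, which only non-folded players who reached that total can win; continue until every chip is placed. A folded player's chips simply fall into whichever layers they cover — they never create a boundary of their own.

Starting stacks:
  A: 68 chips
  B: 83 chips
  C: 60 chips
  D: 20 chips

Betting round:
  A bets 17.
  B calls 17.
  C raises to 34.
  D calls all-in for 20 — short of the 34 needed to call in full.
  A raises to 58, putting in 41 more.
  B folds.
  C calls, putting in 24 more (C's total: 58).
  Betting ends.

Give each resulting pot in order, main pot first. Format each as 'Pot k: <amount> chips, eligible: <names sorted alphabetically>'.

Contributions: A=58, B=17, C=58, D=20
Folded: B
Pot levels (distinct totals of non-folded players): 20, 58
Layer 1-20: A 20 + B 17 + C 20 + D 20 = 77 chips; eligible A, C, D
Layer 21-58: 38 each from A, C = 38*2 = 76 chips; eligible A, C

Pot 1: 77 chips, eligible: A, C, D
Pot 2: 76 chips, eligible: A, C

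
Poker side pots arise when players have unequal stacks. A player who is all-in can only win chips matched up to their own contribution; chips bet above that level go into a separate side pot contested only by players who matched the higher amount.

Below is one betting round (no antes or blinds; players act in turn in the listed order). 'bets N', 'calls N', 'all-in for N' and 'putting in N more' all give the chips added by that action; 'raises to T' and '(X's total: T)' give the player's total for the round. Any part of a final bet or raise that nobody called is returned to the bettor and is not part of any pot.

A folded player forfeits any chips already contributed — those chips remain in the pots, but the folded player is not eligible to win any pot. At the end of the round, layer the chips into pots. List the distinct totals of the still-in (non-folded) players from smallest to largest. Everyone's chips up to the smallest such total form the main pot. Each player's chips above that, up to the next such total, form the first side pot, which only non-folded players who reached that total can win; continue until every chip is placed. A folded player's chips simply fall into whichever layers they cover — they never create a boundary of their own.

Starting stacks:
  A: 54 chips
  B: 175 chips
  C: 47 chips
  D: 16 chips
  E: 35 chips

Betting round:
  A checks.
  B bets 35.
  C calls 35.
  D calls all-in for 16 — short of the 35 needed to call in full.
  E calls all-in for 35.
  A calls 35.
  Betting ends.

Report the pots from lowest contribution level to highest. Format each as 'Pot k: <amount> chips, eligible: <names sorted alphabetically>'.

Pot 1: 80 chips, eligible: A, B, C, D, E
Pot 2: 76 chips, eligible: A, B, C, E

Derivation:
Contributions: A=35, B=35, C=35, D=16, E=35
Pot levels (distinct totals of non-folded players): 16, 35
Layer 1-16: 16 each from A, B, C, D, E = 16*5 = 80 chips; eligible A, B, C, D, E
Layer 17-35: 19 each from A, B, C, E = 19*4 = 76 chips; eligible A, B, C, E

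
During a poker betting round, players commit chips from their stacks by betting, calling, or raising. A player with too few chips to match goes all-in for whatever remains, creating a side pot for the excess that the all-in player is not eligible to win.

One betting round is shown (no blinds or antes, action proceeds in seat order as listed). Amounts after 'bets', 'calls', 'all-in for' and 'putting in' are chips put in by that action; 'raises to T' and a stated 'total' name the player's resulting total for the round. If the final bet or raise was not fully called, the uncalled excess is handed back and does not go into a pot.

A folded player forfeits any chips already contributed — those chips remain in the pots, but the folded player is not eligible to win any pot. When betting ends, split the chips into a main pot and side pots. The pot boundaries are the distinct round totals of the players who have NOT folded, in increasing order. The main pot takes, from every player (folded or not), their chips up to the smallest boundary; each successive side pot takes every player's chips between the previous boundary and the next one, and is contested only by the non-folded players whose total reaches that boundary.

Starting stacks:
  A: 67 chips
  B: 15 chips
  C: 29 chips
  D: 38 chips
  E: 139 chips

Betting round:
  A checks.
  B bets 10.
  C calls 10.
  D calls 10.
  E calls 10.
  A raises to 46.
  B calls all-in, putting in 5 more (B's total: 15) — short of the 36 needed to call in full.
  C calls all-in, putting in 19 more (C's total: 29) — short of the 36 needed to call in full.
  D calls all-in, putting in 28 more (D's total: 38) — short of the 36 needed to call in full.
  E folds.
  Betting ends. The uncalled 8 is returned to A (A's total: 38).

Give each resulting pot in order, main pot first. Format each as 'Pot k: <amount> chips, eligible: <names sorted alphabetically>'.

Contributions (after 8 returned to A): A=38, B=15, C=29, D=38, E=10
Folded: E
Pot levels (distinct totals of non-folded players): 15, 29, 38
Layer 1-15: A 15 + B 15 + C 15 + D 15 + E 10 = 70 chips; eligible A, B, C, D
Layer 16-29: 14 each from A, C, D = 14*3 = 42 chips; eligible A, C, D
Layer 30-38: 9 each from A, D = 9*2 = 18 chips; eligible A, D

Pot 1: 70 chips, eligible: A, B, C, D
Pot 2: 42 chips, eligible: A, C, D
Pot 3: 18 chips, eligible: A, D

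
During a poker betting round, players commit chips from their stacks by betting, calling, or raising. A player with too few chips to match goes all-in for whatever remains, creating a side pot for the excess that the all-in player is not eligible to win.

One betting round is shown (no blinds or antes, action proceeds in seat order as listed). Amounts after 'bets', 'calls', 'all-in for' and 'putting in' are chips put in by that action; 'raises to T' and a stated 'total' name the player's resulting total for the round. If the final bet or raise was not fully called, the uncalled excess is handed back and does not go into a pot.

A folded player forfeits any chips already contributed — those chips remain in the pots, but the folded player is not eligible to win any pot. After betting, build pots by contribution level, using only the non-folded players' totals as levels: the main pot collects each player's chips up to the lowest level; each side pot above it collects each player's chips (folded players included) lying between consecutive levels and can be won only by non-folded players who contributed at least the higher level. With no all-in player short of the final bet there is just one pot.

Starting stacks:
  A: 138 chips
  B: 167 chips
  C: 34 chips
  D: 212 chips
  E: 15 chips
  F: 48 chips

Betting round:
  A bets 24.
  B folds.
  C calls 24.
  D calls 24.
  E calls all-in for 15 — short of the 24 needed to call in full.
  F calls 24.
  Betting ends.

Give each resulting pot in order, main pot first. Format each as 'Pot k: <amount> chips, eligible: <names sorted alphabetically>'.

Pot 1: 75 chips, eligible: A, C, D, E, F
Pot 2: 36 chips, eligible: A, C, D, F

Derivation:
Contributions: A=24, C=24, D=24, E=15, F=24
Folded: B
Pot levels (distinct totals of non-folded players): 15, 24
Layer 1-15: 15 each from A, C, D, E, F = 15*5 = 75 chips; eligible A, C, D, E, F
Layer 16-24: 9 each from A, C, D, F = 9*4 = 36 chips; eligible A, C, D, F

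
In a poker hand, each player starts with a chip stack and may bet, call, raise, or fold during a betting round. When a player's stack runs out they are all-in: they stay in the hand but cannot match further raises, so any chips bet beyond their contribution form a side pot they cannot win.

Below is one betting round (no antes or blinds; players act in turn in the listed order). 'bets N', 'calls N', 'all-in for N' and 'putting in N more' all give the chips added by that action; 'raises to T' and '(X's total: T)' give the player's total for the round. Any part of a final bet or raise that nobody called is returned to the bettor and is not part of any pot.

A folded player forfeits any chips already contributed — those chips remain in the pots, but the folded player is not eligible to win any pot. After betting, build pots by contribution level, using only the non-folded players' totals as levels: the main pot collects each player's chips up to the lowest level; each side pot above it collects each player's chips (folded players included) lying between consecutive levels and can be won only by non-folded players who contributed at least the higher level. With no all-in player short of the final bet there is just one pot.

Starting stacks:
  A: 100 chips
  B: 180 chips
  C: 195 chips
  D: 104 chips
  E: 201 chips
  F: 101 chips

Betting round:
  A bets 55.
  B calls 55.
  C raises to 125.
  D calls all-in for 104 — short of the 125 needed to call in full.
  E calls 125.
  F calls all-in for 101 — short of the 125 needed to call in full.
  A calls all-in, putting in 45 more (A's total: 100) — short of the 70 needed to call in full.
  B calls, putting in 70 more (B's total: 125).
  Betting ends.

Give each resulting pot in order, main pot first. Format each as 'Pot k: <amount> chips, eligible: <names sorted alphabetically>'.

Contributions: A=100, B=125, C=125, D=104, E=125, F=101
Pot levels (distinct totals of non-folded players): 100, 101, 104, 125
Layer 1-100: 100 each from A, B, C, D, E, F = 100*6 = 600 chips; eligible A, B, C, D, E, F
Layer 101-101: 1 each from B, C, D, E, F = 1*5 = 5 chips; eligible B, C, D, E, F
Layer 102-104: 3 each from B, C, D, E = 3*4 = 12 chips; eligible B, C, D, E
Layer 105-125: 21 each from B, C, E = 21*3 = 63 chips; eligible B, C, E

Pot 1: 600 chips, eligible: A, B, C, D, E, F
Pot 2: 5 chips, eligible: B, C, D, E, F
Pot 3: 12 chips, eligible: B, C, D, E
Pot 4: 63 chips, eligible: B, C, E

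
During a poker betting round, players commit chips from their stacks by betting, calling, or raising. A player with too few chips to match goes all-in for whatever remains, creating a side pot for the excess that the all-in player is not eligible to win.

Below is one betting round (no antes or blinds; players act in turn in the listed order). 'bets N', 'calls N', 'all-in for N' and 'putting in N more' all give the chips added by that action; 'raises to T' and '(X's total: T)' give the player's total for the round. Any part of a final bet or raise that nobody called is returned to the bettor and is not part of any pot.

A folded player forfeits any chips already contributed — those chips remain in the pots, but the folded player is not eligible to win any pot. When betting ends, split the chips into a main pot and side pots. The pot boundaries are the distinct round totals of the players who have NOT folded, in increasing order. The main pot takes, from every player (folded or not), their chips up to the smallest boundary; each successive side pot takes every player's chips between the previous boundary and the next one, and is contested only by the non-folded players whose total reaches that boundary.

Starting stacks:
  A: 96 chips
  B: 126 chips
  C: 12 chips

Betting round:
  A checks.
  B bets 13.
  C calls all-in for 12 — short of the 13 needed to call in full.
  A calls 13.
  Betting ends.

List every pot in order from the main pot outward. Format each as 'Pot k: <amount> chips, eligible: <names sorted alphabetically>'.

Contributions: A=13, B=13, C=12
Pot levels (distinct totals of non-folded players): 12, 13
Layer 1-12: 12 each from A, B, C = 12*3 = 36 chips; eligible A, B, C
Layer 13-13: 1 each from A, B = 1*2 = 2 chips; eligible A, B

Pot 1: 36 chips, eligible: A, B, C
Pot 2: 2 chips, eligible: A, B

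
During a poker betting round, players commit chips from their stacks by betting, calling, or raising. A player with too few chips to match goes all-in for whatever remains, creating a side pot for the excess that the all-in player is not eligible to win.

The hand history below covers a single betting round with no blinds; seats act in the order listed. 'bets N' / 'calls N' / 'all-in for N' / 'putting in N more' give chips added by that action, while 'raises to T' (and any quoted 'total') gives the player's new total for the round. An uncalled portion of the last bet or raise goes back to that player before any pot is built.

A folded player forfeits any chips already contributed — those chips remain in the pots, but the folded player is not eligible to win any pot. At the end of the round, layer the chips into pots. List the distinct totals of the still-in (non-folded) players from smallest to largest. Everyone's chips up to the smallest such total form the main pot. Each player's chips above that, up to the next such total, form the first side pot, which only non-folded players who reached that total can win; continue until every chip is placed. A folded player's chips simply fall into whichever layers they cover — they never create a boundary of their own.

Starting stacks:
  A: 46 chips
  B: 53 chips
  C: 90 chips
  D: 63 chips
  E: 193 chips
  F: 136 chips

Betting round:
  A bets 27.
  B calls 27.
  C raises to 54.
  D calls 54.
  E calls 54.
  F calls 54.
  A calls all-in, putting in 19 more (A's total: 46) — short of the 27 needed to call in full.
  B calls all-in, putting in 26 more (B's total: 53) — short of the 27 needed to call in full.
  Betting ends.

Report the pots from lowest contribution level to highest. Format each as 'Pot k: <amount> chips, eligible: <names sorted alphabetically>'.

Pot 1: 276 chips, eligible: A, B, C, D, E, F
Pot 2: 35 chips, eligible: B, C, D, E, F
Pot 3: 4 chips, eligible: C, D, E, F

Derivation:
Contributions: A=46, B=53, C=54, D=54, E=54, F=54
Pot levels (distinct totals of non-folded players): 46, 53, 54
Layer 1-46: 46 each from A, B, C, D, E, F = 46*6 = 276 chips; eligible A, B, C, D, E, F
Layer 47-53: 7 each from B, C, D, E, F = 7*5 = 35 chips; eligible B, C, D, E, F
Layer 54-54: 1 each from C, D, E, F = 1*4 = 4 chips; eligible C, D, E, F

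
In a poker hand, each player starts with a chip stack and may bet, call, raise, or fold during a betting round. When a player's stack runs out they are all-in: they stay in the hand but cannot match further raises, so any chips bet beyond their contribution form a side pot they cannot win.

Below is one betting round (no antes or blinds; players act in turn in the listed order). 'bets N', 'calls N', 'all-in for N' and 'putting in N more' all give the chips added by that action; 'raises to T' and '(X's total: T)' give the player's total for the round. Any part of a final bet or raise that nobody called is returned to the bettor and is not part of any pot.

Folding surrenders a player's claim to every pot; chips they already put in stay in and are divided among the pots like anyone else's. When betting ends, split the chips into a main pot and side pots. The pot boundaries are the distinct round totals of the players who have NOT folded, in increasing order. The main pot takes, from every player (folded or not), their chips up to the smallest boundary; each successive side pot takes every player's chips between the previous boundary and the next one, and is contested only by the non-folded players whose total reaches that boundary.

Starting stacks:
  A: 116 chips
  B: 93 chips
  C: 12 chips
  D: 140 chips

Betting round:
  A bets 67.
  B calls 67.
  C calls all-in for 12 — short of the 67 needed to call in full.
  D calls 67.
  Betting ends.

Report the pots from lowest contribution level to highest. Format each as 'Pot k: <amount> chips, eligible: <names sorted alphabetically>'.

Contributions: A=67, B=67, C=12, D=67
Pot levels (distinct totals of non-folded players): 12, 67
Layer 1-12: 12 each from A, B, C, D = 12*4 = 48 chips; eligible A, B, C, D
Layer 13-67: 55 each from A, B, D = 55*3 = 165 chips; eligible A, B, D

Pot 1: 48 chips, eligible: A, B, C, D
Pot 2: 165 chips, eligible: A, B, D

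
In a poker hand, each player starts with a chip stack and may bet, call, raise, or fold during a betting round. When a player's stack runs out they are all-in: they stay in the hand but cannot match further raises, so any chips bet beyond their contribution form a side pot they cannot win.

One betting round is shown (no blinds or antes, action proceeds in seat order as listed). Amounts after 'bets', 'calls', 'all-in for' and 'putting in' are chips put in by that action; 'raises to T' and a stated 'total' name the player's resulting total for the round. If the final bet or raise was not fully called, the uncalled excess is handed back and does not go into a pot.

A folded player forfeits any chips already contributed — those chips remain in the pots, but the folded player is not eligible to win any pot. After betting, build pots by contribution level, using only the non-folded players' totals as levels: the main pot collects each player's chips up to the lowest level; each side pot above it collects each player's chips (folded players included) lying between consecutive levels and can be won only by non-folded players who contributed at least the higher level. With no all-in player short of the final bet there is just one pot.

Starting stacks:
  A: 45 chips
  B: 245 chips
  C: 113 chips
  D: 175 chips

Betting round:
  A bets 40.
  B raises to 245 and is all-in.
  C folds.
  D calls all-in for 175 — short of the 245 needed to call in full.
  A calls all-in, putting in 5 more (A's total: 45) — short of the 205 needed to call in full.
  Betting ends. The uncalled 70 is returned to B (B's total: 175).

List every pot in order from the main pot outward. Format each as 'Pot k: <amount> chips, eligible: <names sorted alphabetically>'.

Contributions (after 70 returned to B): A=45, B=175, D=175
Folded: C
Pot levels (distinct totals of non-folded players): 45, 175
Layer 1-45: 45 each from A, B, D = 45*3 = 135 chips; eligible A, B, D
Layer 46-175: 130 each from B, D = 130*2 = 260 chips; eligible B, D

Pot 1: 135 chips, eligible: A, B, D
Pot 2: 260 chips, eligible: B, D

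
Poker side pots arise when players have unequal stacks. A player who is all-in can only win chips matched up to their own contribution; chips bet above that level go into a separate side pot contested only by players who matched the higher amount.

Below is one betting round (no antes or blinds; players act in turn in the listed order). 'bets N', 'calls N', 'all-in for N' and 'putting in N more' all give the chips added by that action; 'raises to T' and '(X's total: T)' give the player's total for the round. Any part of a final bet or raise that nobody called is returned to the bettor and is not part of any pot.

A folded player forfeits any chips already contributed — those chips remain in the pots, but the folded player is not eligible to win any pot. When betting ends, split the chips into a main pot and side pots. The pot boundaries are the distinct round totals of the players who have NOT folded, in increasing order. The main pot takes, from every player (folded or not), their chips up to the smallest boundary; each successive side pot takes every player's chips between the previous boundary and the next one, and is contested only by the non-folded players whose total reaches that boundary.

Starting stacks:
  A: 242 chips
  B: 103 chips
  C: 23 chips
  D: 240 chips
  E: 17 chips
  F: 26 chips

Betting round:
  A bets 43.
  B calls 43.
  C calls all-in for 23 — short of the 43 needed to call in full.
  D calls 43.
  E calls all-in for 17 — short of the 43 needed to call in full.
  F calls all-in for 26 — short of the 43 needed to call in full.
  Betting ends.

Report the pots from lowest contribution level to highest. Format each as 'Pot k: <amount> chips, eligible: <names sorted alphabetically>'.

Contributions: A=43, B=43, C=23, D=43, E=17, F=26
Pot levels (distinct totals of non-folded players): 17, 23, 26, 43
Layer 1-17: 17 each from A, B, C, D, E, F = 17*6 = 102 chips; eligible A, B, C, D, E, F
Layer 18-23: 6 each from A, B, C, D, F = 6*5 = 30 chips; eligible A, B, C, D, F
Layer 24-26: 3 each from A, B, D, F = 3*4 = 12 chips; eligible A, B, D, F
Layer 27-43: 17 each from A, B, D = 17*3 = 51 chips; eligible A, B, D

Pot 1: 102 chips, eligible: A, B, C, D, E, F
Pot 2: 30 chips, eligible: A, B, C, D, F
Pot 3: 12 chips, eligible: A, B, D, F
Pot 4: 51 chips, eligible: A, B, D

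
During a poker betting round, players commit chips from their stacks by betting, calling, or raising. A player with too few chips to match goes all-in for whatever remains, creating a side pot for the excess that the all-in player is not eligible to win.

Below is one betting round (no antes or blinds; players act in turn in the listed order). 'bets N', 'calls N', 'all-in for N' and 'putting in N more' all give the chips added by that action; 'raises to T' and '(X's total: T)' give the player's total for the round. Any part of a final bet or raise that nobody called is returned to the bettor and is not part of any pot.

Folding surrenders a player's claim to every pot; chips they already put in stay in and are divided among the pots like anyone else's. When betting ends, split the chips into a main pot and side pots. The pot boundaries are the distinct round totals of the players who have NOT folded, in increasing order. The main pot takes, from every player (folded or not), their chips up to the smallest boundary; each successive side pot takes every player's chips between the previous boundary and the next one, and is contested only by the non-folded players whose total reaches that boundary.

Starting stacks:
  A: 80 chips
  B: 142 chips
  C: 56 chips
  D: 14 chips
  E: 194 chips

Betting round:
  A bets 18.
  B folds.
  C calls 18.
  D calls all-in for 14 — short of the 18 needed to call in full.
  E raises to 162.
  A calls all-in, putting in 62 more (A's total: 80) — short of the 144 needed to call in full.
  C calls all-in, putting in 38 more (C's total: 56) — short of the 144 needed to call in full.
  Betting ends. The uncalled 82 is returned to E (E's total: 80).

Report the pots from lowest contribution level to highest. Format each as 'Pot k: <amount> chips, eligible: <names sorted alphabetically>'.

Pot 1: 56 chips, eligible: A, C, D, E
Pot 2: 126 chips, eligible: A, C, E
Pot 3: 48 chips, eligible: A, E

Derivation:
Contributions (after 82 returned to E): A=80, C=56, D=14, E=80
Folded: B
Pot levels (distinct totals of non-folded players): 14, 56, 80
Layer 1-14: 14 each from A, C, D, E = 14*4 = 56 chips; eligible A, C, D, E
Layer 15-56: 42 each from A, C, E = 42*3 = 126 chips; eligible A, C, E
Layer 57-80: 24 each from A, E = 24*2 = 48 chips; eligible A, E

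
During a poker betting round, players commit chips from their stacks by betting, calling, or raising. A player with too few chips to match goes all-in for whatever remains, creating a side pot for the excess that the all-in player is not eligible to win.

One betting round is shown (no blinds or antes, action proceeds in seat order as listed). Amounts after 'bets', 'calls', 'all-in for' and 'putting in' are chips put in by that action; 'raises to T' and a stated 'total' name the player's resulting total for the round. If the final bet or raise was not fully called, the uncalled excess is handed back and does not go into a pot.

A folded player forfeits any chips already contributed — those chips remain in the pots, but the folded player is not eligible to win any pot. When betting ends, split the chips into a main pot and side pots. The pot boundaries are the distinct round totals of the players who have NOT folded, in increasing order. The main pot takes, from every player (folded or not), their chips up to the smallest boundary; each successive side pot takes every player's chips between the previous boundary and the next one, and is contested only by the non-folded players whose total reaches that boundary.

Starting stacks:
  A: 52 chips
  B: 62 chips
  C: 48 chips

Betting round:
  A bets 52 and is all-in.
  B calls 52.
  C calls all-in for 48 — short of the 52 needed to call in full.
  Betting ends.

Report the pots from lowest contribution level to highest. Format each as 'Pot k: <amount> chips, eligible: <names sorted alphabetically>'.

Contributions: A=52, B=52, C=48
Pot levels (distinct totals of non-folded players): 48, 52
Layer 1-48: 48 each from A, B, C = 48*3 = 144 chips; eligible A, B, C
Layer 49-52: 4 each from A, B = 4*2 = 8 chips; eligible A, B

Pot 1: 144 chips, eligible: A, B, C
Pot 2: 8 chips, eligible: A, B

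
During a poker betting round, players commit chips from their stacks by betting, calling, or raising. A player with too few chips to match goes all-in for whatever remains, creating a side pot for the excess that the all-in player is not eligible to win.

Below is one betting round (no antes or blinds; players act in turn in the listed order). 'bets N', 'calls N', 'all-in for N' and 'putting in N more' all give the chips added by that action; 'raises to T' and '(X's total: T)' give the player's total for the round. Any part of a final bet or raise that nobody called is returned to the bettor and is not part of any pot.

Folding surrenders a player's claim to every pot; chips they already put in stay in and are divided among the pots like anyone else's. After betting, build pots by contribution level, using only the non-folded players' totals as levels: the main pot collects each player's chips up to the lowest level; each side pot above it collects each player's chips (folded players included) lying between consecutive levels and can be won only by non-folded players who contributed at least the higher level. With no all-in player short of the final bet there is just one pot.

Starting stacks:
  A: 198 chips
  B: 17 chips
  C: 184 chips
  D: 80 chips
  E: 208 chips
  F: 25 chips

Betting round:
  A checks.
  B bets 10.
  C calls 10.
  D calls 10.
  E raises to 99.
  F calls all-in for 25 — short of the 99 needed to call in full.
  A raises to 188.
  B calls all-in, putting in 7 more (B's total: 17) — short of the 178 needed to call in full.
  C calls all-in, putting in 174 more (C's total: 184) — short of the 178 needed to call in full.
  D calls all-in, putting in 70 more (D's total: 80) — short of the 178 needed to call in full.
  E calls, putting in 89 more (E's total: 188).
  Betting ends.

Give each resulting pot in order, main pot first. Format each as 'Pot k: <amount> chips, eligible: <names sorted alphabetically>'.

Contributions: A=188, B=17, C=184, D=80, E=188, F=25
Pot levels (distinct totals of non-folded players): 17, 25, 80, 184, 188
Layer 1-17: 17 each from A, B, C, D, E, F = 17*6 = 102 chips; eligible A, B, C, D, E, F
Layer 18-25: 8 each from A, C, D, E, F = 8*5 = 40 chips; eligible A, C, D, E, F
Layer 26-80: 55 each from A, C, D, E = 55*4 = 220 chips; eligible A, C, D, E
Layer 81-184: 104 each from A, C, E = 104*3 = 312 chips; eligible A, C, E
Layer 185-188: 4 each from A, E = 4*2 = 8 chips; eligible A, E

Pot 1: 102 chips, eligible: A, B, C, D, E, F
Pot 2: 40 chips, eligible: A, C, D, E, F
Pot 3: 220 chips, eligible: A, C, D, E
Pot 4: 312 chips, eligible: A, C, E
Pot 5: 8 chips, eligible: A, E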